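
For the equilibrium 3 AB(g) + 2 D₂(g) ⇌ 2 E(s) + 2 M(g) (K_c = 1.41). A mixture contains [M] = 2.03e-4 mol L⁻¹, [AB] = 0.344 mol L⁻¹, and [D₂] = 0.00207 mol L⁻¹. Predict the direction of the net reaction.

forward (toward products)

(E is a pure solid — omitted from Q_c.)
Q_c = [M]² / ([AB]³·[D₂]²) = (2.03e-4)² / ((0.344)³·(0.00207)²) = 0.236
Q_c = 0.236 < K_c = 1.41, so the forward reaction proceeds.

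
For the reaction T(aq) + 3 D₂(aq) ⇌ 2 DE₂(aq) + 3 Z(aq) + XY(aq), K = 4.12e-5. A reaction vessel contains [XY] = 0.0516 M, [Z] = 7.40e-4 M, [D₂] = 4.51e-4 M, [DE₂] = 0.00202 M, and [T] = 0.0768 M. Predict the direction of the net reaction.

toward products

Q = [DE₂]²·[Z]³·[XY] / ([T]·[D₂]³) = (0.00202)²·(7.40e-4)³·(0.0516) / ((0.0768)·(4.51e-4)³) = 1.21e-5
Q = 1.21e-5 < K = 4.12e-5, so the forward reaction proceeds.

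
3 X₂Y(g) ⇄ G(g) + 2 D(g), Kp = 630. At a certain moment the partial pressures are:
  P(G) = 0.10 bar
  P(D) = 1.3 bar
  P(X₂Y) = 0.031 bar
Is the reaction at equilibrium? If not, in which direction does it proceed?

to the left

Qp = P(G)·P(D)² / P(X₂Y)³ = (0.10)·(1.3)² / (0.031)³ = 5700
Qp = 5700 > Kp = 630, so the reverse reaction proceeds.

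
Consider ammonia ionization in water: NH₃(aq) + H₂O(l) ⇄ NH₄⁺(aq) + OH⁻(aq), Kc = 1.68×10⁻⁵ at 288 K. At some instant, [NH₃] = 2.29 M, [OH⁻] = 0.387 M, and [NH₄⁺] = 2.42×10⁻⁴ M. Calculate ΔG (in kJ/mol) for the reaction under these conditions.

ΔG = 2.13 kJ/mol

(H₂O is a pure liquid — omitted from Qc.)
Qc = [NH₄⁺]·[OH⁻] / [NH₃] = (2.42×10⁻⁴)·(0.387) / (2.29) = 4.09×10⁻⁵
ΔG = RT ln(Qc/Kc) = (8.314 J mol⁻¹ K⁻¹)(288 K) × ln(4.09×10⁻⁵/1.68×10⁻⁵)
   = (2.394 kJ/mol)(0.8898) = 2.13 kJ/mol
ΔG > 0, so the forward reaction is non-spontaneous (proceeds in reverse).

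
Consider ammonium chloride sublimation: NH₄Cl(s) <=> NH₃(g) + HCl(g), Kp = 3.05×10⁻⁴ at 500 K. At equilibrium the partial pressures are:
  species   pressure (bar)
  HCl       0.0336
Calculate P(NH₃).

P(NH₃) = 0.00908 bar

(NH₄Cl is a pure solid — omitted from Kp.)
At equilibrium, Kp = P(NH₃)·P(HCl) = 3.05×10⁻⁴.
(P(NH₃))·(0.0336) = 3.05×10⁻⁴
P(NH₃) = 0.00908 bar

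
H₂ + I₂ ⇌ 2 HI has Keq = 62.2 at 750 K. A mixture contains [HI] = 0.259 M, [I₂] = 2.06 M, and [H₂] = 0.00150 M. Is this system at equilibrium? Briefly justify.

no; Q < K, reaction proceeds forward

Q = [HI]² / ([H₂]·[I₂]) = (0.259)² / ((0.00150)·(2.06)) = 21.7
Q = 21.7 < Keq = 62.2: net forward reaction.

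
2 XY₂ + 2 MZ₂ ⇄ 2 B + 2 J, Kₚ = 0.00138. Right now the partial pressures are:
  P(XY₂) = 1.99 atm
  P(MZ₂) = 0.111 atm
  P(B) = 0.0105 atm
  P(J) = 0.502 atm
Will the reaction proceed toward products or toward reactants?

Qₚ = P(B)²·P(J)² / (P(XY₂)²·P(MZ₂)²) = (0.0105)²·(0.502)² / ((1.99)²·(0.111)²) = 5.69×10⁻⁴
Qₚ = 5.69×10⁻⁴ < Kₚ = 0.00138, so the forward reaction proceeds.

in the forward direction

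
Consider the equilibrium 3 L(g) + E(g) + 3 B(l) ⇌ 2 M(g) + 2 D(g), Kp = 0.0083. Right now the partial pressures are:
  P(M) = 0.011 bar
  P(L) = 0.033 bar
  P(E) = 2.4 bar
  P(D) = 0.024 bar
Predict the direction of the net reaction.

(B is a pure liquid — omitted from Qp.)
Qp = P(M)²·P(D)² / (P(L)³·P(E)) = (0.011)²·(0.024)² / ((0.033)³·(2.4)) = 8.1×10⁻⁴
Qp = 8.1×10⁻⁴ < Kp = 0.0083, so the forward reaction proceeds.

forward (toward products)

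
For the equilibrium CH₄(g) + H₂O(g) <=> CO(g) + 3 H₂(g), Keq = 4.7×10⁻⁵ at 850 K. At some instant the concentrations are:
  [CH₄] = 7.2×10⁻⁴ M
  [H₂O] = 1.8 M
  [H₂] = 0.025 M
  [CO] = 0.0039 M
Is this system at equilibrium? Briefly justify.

Q = [CO]·[H₂]³ / ([CH₄]·[H₂O]) = (0.0039)·(0.025)³ / ((7.2×10⁻⁴)·(1.8)) = 4.7×10⁻⁵
Q = 4.7×10⁻⁵ = Keq; the system is at equilibrium.

yes, at equilibrium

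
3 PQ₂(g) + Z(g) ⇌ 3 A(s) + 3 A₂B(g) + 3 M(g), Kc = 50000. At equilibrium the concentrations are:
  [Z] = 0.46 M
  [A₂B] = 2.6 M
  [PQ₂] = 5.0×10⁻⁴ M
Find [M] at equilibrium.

(A is a pure solid — omitted from Kc.)
At equilibrium, Kc = [A₂B]³·[M]³ / ([PQ₂]³·[Z]) = 50000.
(2.6)³·([M])³ / ((5.0×10⁻⁴)³·(0.46)) = 50000
[M]³ = 1.64×10⁻⁷ ⇒ [M] = 0.0055 M

[M] = 0.0055 M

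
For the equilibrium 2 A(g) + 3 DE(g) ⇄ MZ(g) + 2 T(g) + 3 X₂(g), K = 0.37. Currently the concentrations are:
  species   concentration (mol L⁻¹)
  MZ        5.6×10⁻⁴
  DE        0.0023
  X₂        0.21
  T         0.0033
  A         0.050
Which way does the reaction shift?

to the left

Q = [MZ]·[T]²·[X₂]³ / ([A]²·[DE]³) = (5.6×10⁻⁴)·(0.0033)²·(0.21)³ / ((0.050)²·(0.0023)³) = 1.9
Q = 1.9 > K = 0.37, so the reverse reaction proceeds.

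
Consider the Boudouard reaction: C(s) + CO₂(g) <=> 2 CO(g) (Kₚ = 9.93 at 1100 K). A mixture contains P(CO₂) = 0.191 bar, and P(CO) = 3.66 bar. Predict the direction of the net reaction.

(C is a pure solid — omitted from Qₚ.)
Qₚ = P(CO)² / P(CO₂) = (3.66)² / (0.191) = 70.1
Qₚ = 70.1 > Kₚ = 9.93, so the reverse reaction proceeds.

in the reverse direction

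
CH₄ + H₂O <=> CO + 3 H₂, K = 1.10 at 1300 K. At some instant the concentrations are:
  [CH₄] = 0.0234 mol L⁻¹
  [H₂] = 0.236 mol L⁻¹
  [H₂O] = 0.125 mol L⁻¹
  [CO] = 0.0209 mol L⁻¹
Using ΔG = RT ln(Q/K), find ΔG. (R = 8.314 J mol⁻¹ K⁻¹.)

ΔG = -26.6 kJ/mol

Q = [CO]·[H₂]³ / ([CH₄]·[H₂O]) = (0.0209)·(0.236)³ / ((0.0234)·(0.125)) = 0.0939
ΔG = RT ln(Q/K) = (8.314 J mol⁻¹ K⁻¹)(1300 K) × ln(0.0939/1.10)
   = (10.81 kJ/mol)(-2.461) = -26.6 kJ/mol
ΔG < 0, so the forward reaction is spontaneous (proceeds forward).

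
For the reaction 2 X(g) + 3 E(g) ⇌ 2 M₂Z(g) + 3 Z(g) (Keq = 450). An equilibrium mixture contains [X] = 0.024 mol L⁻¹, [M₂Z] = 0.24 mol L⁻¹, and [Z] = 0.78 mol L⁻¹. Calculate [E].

[E] = 0.47 mol L⁻¹

At equilibrium, Keq = [M₂Z]²·[Z]³ / ([X]²·[E]³) = 450.
(0.24)²·(0.78)³ / ((0.024)²·([E])³) = 450
[E]³ = 0.105 ⇒ [E] = 0.47 mol L⁻¹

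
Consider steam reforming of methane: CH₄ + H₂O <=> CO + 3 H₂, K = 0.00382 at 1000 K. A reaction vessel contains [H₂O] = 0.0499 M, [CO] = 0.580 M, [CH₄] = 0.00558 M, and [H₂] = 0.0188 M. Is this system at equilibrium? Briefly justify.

no; Q > K, reaction proceeds in reverse

Q = [CO]·[H₂]³ / ([CH₄]·[H₂O]) = (0.580)·(0.0188)³ / ((0.00558)·(0.0499)) = 0.0138
Q = 0.0138 > K = 0.00382: net reverse reaction.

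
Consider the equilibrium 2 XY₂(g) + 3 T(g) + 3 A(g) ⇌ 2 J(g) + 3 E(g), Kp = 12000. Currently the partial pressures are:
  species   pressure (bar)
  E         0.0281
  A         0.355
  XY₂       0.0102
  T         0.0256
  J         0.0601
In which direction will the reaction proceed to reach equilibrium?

Qp = P(J)²·P(E)³ / (P(XY₂)²·P(T)³·P(A)³) = (0.0601)²·(0.0281)³ / ((0.0102)²·(0.0256)³·(0.355)³) = 1030
Qp = 1030 < Kp = 12000, so the forward reaction proceeds.

forward (toward products)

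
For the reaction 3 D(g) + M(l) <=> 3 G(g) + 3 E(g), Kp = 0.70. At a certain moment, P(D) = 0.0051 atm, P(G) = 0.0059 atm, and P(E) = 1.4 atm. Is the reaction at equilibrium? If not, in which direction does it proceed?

(M is a pure liquid — omitted from Qp.)
Qp = P(G)³·P(E)³ / P(D)³ = (0.0059)³·(1.4)³ / (0.0051)³ = 4.2
Qp = 4.2 > Kp = 0.70, so the reverse reaction proceeds.

reverse (toward reactants)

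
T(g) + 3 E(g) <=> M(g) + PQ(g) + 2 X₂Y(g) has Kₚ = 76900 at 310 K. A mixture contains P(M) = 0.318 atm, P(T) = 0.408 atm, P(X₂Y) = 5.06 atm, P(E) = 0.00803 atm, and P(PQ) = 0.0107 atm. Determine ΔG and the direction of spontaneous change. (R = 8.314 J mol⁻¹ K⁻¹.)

Qₚ = P(M)·P(PQ)·P(X₂Y)² / (P(T)·P(E)³) = (0.318)·(0.0107)·(5.06)² / ((0.408)·(0.00803)³) = 4.12×10⁵
ΔG = RT ln(Qₚ/Kₚ) = (8.314 J mol⁻¹ K⁻¹)(310 K) × ln(4.12×10⁵/76900)
   = (2.577 kJ/mol)(1.679) = 4.33 kJ/mol
ΔG > 0, so the forward reaction is non-spontaneous (proceeds in reverse).

ΔG = 4.33 kJ/mol; the forward reaction is non-spontaneous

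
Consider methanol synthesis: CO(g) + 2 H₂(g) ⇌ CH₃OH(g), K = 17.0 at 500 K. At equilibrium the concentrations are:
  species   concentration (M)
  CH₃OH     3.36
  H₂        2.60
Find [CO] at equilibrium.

[CO] = 0.0292 M

At equilibrium, K = [CH₃OH] / ([CO]·[H₂]²) = 17.0.
(3.36) / (([CO])·(2.60)²) = 17.0
[CO] = 0.0292 M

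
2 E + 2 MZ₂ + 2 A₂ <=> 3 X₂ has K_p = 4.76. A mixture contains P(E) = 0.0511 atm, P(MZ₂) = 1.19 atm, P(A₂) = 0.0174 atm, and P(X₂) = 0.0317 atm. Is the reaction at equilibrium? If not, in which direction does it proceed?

to the left

Q_p = P(X₂)³ / (P(E)²·P(MZ₂)²·P(A₂)²) = (0.0317)³ / ((0.0511)²·(1.19)²·(0.0174)²) = 28.5
Q_p = 28.5 > K_p = 4.76, so the reverse reaction proceeds.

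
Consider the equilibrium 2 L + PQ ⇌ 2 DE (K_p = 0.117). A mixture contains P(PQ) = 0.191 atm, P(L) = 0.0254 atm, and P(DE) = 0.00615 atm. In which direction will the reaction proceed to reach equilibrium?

Q_p = P(DE)² / (P(L)²·P(PQ)) = (0.00615)² / ((0.0254)²·(0.191)) = 0.307
Q_p = 0.307 > K_p = 0.117, so the reverse reaction proceeds.

toward reactants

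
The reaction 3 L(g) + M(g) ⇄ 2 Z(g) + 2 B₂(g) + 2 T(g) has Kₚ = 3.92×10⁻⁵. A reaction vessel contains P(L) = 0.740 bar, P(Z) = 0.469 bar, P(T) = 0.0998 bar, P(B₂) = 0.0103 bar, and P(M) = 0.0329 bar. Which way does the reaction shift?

to the right

Qₚ = P(Z)²·P(B₂)²·P(T)² / (P(L)³·P(M)) = (0.469)²·(0.0103)²·(0.0998)² / ((0.740)³·(0.0329)) = 1.74×10⁻⁵
Qₚ = 1.74×10⁻⁵ < Kₚ = 3.92×10⁻⁵, so the forward reaction proceeds.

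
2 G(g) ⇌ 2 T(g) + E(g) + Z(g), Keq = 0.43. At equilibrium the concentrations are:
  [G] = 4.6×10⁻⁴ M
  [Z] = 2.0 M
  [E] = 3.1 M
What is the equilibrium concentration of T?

At equilibrium, Keq = [T]²·[E]·[Z] / [G]² = 0.43.
([T])²·(3.1)·(2.0) / (4.6×10⁻⁴)² = 0.43
[T]² = 1.47×10⁻⁸ ⇒ [T] = 1.2×10⁻⁴ M

[T] = 1.2×10⁻⁴ M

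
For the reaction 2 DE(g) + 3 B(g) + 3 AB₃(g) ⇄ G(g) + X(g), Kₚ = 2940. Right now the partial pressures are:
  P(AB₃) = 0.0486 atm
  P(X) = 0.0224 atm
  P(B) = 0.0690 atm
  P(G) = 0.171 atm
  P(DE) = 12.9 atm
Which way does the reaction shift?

Qₚ = P(G)·P(X) / (P(DE)²·P(B)³·P(AB₃)³) = (0.171)·(0.0224) / ((12.9)²·(0.0690)³·(0.0486)³) = 610
Qₚ = 610 < Kₚ = 2940, so the forward reaction proceeds.

to the right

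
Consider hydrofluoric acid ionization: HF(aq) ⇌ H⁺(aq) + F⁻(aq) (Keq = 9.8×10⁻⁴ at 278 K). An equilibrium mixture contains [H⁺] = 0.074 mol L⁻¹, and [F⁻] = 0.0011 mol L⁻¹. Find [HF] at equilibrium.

At equilibrium, Keq = [H⁺]·[F⁻] / [HF] = 9.8×10⁻⁴.
(0.074)·(0.0011) / ([HF]) = 9.8×10⁻⁴
[HF] = 0.0831 = 0.083 mol L⁻¹

[HF] = 0.083 mol L⁻¹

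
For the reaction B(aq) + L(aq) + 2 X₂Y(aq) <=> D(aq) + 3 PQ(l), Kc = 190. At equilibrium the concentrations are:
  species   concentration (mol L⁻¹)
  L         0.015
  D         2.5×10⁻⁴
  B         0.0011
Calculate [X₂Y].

[X₂Y] = 0.28 mol L⁻¹

(PQ is a pure liquid — omitted from Kc.)
At equilibrium, Kc = [D] / ([B]·[L]·[X₂Y]²) = 190.
(2.5×10⁻⁴) / ((0.0011)·(0.015)·([X₂Y])²) = 190
[X₂Y]² = 0.0797 ⇒ [X₂Y] = 0.28 mol L⁻¹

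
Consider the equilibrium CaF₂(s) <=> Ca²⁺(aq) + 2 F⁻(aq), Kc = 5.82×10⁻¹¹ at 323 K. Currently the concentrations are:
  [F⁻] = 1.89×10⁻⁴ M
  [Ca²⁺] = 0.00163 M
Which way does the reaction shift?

neither direction; the system is at equilibrium

(CaF₂ is a pure solid — omitted from Qc.)
Qc = [Ca²⁺]·[F⁻]² = (0.00163)·(1.89×10⁻⁴)² = 5.82×10⁻¹¹
Qc = 5.82×10⁻¹¹ = Kc, so the system is already at equilibrium.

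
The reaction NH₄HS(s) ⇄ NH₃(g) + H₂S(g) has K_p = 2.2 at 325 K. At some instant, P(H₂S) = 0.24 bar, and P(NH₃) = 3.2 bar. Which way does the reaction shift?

(NH₄HS is a pure solid — omitted from Q_p.)
Q_p = P(NH₃)·P(H₂S) = (3.2)·(0.24) = 0.77
Q_p = 0.77 < K_p = 2.2, so the forward reaction proceeds.

to the right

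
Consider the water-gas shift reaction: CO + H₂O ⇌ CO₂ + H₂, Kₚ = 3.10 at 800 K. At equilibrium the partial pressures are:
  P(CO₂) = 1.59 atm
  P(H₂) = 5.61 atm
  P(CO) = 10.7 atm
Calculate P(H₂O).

P(H₂O) = 0.269 atm

At equilibrium, Kₚ = P(CO₂)·P(H₂) / (P(CO)·P(H₂O)) = 3.10.
(1.59)·(5.61) / ((10.7)·(P(H₂O))) = 3.10
P(H₂O) = 0.269 atm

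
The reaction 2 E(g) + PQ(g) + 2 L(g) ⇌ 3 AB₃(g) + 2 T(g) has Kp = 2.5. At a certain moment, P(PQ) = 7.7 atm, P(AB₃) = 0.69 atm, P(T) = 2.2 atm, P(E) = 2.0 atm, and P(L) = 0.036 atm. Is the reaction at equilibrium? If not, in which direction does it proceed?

Qp = P(AB₃)³·P(T)² / (P(E)²·P(PQ)·P(L)²) = (0.69)³·(2.2)² / ((2.0)²·(7.7)·(0.036)²) = 40
Qp = 40 > Kp = 2.5, so the reverse reaction proceeds.

in the reverse direction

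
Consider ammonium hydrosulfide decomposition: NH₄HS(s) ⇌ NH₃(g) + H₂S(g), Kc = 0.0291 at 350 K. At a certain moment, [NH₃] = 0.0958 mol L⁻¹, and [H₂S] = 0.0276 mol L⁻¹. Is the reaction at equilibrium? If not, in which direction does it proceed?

toward products

(NH₄HS is a pure solid — omitted from Qc.)
Qc = [NH₃]·[H₂S] = (0.0958)·(0.0276) = 0.00264
Qc = 0.00264 < Kc = 0.0291, so the forward reaction proceeds.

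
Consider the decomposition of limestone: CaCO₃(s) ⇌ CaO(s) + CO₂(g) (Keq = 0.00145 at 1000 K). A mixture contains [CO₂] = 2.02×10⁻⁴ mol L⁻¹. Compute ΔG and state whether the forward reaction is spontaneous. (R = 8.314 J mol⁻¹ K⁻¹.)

(CaCO₃, CaO are pure solids — omitted from Q.)
Q = [CO₂] = 2.02×10⁻⁴
ΔG = RT ln(Q/Keq) = (8.314 J mol⁻¹ K⁻¹)(1000 K) × ln(2.02×10⁻⁴/0.00145)
   = (8.314 kJ/mol)(-1.971) = -16.4 kJ/mol
ΔG < 0, so the forward reaction is spontaneous (proceeds forward).

ΔG = -16.4 kJ/mol; the forward reaction is spontaneous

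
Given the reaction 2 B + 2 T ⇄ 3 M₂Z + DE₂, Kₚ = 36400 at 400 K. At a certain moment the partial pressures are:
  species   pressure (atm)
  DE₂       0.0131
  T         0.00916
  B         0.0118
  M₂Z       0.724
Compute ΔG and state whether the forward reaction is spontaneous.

Qₚ = P(M₂Z)³·P(DE₂) / (P(B)²·P(T)²) = (0.724)³·(0.0131) / ((0.0118)²·(0.00916)²) = 4.26e5
ΔG = RT ln(Qₚ/Kₚ) = (8.314 J mol⁻¹ K⁻¹)(400 K) × ln(4.26e5/36400)
   = (3.326 kJ/mol)(2.460) = 8.18 kJ/mol
ΔG > 0, so the forward reaction is non-spontaneous (proceeds in reverse).

ΔG = 8.18 kJ/mol; the forward reaction is non-spontaneous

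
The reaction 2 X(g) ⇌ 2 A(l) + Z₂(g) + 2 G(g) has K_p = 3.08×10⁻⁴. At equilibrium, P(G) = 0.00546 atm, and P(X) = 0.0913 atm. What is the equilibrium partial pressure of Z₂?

(A is a pure liquid — omitted from K_p.)
At equilibrium, K_p = P(Z₂)·P(G)² / P(X)² = 3.08×10⁻⁴.
(P(Z₂))·(0.00546)² / (0.0913)² = 3.08×10⁻⁴
P(Z₂) = 0.0861 atm

P(Z₂) = 0.0861 atm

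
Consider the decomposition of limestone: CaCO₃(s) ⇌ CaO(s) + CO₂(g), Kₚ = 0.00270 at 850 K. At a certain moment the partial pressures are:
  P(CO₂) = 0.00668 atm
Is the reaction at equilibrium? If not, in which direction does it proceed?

reverse (toward reactants)

(CaCO₃, CaO are pure solids — omitted from Qₚ.)
Qₚ = P(CO₂) = 0.00668
Qₚ = 0.00668 > Kₚ = 0.00270, so the reverse reaction proceeds.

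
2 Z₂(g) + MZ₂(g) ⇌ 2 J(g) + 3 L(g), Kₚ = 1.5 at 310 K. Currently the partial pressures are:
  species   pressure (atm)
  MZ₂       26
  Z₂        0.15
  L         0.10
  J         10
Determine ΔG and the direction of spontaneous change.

Qₚ = P(J)²·P(L)³ / (P(Z₂)²·P(MZ₂)) = (10)²·(0.10)³ / ((0.15)²·(26)) = 0.171
ΔG = RT ln(Qₚ/Kₚ) = (8.314 J mol⁻¹ K⁻¹)(310 K) × ln(0.171/1.5)
   = (2.577 kJ/mol)(-2.172) = -5.60 kJ/mol
ΔG < 0, so the forward reaction is spontaneous (proceeds forward).

ΔG = -5.60 kJ/mol; the forward reaction is spontaneous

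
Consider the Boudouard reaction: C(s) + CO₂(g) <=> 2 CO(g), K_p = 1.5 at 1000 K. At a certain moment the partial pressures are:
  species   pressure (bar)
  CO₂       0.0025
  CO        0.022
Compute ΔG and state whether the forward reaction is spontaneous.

(C is a pure solid — omitted from Q_p.)
Q_p = P(CO)² / P(CO₂) = (0.022)² / (0.0025) = 0.194
ΔG = RT ln(Q_p/K_p) = (8.314 J mol⁻¹ K⁻¹)(1000 K) × ln(0.194/1.5)
   = (8.314 kJ/mol)(-2.045) = -17.0 kJ/mol
ΔG < 0, so the forward reaction is spontaneous (proceeds forward).

ΔG = -17.0 kJ/mol; the forward reaction is spontaneous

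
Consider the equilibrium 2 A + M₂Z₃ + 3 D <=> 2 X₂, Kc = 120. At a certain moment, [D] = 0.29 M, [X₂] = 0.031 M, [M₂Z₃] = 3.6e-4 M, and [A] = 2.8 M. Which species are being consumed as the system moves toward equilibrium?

Qc = [X₂]² / ([A]²·[M₂Z₃]·[D]³) = (0.031)² / ((2.8)²·(3.6e-4)·(0.29)³) = 14
Qc = 14 < Kc = 120: net forward reaction.

A, M₂Z₃, D (reactants)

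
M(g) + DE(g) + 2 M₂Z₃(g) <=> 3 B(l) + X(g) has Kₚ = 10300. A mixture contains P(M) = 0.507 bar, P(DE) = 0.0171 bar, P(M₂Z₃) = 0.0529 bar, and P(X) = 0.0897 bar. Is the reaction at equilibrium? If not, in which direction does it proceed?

forward (toward products)

(B is a pure liquid — omitted from Qₚ.)
Qₚ = P(X) / (P(M)·P(DE)·P(M₂Z₃)²) = (0.0897) / ((0.507)·(0.0171)·(0.0529)²) = 3700
Qₚ = 3700 < Kₚ = 10300, so the forward reaction proceeds.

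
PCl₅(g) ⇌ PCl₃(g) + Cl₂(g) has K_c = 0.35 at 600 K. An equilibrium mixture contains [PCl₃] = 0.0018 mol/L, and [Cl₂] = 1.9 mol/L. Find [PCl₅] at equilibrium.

At equilibrium, K_c = [PCl₃]·[Cl₂] / [PCl₅] = 0.35.
(0.0018)·(1.9) / ([PCl₅]) = 0.35
[PCl₅] = 0.00977 = 0.0098 mol/L

[PCl₅] = 0.0098 mol/L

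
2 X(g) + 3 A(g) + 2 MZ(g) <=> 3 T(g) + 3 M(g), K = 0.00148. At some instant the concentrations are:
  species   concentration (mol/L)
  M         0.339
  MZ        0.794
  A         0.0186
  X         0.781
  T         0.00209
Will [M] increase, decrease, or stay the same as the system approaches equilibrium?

increase

Q = [T]³·[M]³ / ([X]²·[A]³·[MZ]²) = (0.00209)³·(0.339)³ / ((0.781)²·(0.0186)³·(0.794)²) = 1.44×10⁻⁴
Q = 1.44×10⁻⁴ < K = 0.00148: net forward reaction.
M is a product, so it increases.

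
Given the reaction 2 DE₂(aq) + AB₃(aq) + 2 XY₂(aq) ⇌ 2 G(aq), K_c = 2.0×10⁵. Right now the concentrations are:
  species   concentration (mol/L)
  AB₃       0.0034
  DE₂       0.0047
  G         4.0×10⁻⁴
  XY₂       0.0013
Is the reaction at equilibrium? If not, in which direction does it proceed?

to the left

Q_c = [G]² / ([DE₂]²·[AB₃]·[XY₂]²) = (4.0×10⁻⁴)² / ((0.0047)²·(0.0034)·(0.0013)²) = 1.3×10⁶
Q_c = 1.3×10⁶ > K_c = 2.0×10⁵, so the reverse reaction proceeds.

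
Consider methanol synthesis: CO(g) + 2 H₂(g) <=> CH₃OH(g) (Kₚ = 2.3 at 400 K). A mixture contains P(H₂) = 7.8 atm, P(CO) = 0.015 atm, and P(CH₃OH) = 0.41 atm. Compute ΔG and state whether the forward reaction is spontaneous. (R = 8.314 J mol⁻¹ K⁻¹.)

Qₚ = P(CH₃OH) / (P(CO)·P(H₂)²) = (0.41) / ((0.015)·(7.8)²) = 0.449
ΔG = RT ln(Qₚ/Kₚ) = (8.314 J mol⁻¹ K⁻¹)(400 K) × ln(0.449/2.3)
   = (3.326 kJ/mol)(-1.634) = -5.43 kJ/mol
ΔG < 0, so the forward reaction is spontaneous (proceeds forward).

ΔG = -5.43 kJ/mol; the forward reaction is spontaneous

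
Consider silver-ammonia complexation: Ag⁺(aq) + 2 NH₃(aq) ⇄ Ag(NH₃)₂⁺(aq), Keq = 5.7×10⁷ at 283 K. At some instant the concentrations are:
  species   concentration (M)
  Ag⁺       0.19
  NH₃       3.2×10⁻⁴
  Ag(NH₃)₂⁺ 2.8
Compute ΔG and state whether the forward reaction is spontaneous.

ΔG = 2.18 kJ/mol; the forward reaction is non-spontaneous

Q = [Ag(NH₃)₂⁺] / ([Ag⁺]·[NH₃]²) = (2.8) / ((0.19)·(3.2×10⁻⁴)²) = 1.44×10⁸
ΔG = RT ln(Q/Keq) = (8.314 J mol⁻¹ K⁻¹)(283 K) × ln(1.44×10⁸/5.7×10⁷)
   = (2.353 kJ/mol)(0.9268) = 2.18 kJ/mol
ΔG > 0, so the forward reaction is non-spontaneous (proceeds in reverse).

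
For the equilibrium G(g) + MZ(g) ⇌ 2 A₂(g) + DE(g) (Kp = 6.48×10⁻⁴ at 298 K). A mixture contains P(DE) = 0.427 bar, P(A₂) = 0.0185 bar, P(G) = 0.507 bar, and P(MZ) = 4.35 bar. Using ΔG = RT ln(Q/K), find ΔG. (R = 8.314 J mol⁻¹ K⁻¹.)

ΔG = -5.65 kJ/mol

Qp = P(A₂)²·P(DE) / (P(G)·P(MZ)) = (0.0185)²·(0.427) / ((0.507)·(4.35)) = 6.63×10⁻⁵
ΔG = RT ln(Qp/Kp) = (8.314 J mol⁻¹ K⁻¹)(298 K) × ln(6.63×10⁻⁵/6.48×10⁻⁴)
   = (2.478 kJ/mol)(-2.280) = -5.65 kJ/mol
ΔG < 0, so the forward reaction is spontaneous (proceeds forward).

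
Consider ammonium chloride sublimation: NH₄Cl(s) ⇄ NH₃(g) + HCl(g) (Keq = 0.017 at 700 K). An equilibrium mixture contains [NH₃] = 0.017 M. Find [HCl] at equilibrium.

[HCl] = 1.0 M

(NH₄Cl is a pure solid — omitted from Keq.)
At equilibrium, Keq = [NH₃]·[HCl] = 0.017.
(0.017)·([HCl]) = 0.017
[HCl] = 1.00 = 1.0 M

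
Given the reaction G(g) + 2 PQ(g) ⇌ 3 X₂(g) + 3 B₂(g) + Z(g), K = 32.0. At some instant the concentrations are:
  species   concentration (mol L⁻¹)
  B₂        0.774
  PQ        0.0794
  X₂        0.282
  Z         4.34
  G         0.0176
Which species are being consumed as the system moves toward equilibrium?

Q = [X₂]³·[B₂]³·[Z] / ([G]·[PQ]²) = (0.282)³·(0.774)³·(4.34) / ((0.0176)·(0.0794)²) = 407
Q = 407 > K = 32.0: net reverse reaction.

X₂, B₂, Z (products)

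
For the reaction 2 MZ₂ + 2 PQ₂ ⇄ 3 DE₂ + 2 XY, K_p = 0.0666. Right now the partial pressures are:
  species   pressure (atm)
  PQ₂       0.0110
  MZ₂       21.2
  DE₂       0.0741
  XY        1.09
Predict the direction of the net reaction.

in the forward direction

Q_p = P(DE₂)³·P(XY)² / (P(MZ₂)²·P(PQ₂)²) = (0.0741)³·(1.09)² / ((21.2)²·(0.0110)²) = 0.00889
Q_p = 0.00889 < K_p = 0.0666, so the forward reaction proceeds.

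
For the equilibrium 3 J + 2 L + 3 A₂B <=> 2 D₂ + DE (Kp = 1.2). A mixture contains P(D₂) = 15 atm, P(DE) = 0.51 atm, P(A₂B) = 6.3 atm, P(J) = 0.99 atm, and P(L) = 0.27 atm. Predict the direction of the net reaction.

toward reactants

Qp = P(D₂)²·P(DE) / (P(J)³·P(L)²·P(A₂B)³) = (15)²·(0.51) / ((0.99)³·(0.27)²·(6.3)³) = 6.5
Qp = 6.5 > Kp = 1.2, so the reverse reaction proceeds.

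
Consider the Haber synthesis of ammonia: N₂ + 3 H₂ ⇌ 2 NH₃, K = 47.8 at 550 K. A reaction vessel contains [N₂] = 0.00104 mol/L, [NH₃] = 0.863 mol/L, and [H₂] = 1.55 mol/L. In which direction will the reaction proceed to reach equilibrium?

Q = [NH₃]² / ([N₂]·[H₂]³) = (0.863)² / ((0.00104)·(1.55)³) = 192
Q = 192 > K = 47.8, so the reverse reaction proceeds.

to the left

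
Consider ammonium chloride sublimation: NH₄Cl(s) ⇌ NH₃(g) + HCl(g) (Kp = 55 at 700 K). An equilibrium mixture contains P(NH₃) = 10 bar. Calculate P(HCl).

(NH₄Cl is a pure solid — omitted from Kp.)
At equilibrium, Kp = P(NH₃)·P(HCl) = 55.
(10)·(P(HCl)) = 55
P(HCl) = 5.50 = 5.5 bar

P(HCl) = 5.5 bar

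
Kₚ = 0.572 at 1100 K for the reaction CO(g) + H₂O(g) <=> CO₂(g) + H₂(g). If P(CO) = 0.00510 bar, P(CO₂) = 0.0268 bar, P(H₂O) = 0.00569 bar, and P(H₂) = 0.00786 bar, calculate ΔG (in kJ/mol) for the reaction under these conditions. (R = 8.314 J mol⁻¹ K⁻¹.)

Qₚ = P(CO₂)·P(H₂) / (P(CO)·P(H₂O)) = (0.0268)·(0.00786) / ((0.00510)·(0.00569)) = 7.26
ΔG = RT ln(Qₚ/Kₚ) = (8.314 J mol⁻¹ K⁻¹)(1100 K) × ln(7.26/0.572)
   = (9.145 kJ/mol)(2.541) = 23.2 kJ/mol
ΔG > 0, so the forward reaction is non-spontaneous (proceeds in reverse).

ΔG = 23.2 kJ/mol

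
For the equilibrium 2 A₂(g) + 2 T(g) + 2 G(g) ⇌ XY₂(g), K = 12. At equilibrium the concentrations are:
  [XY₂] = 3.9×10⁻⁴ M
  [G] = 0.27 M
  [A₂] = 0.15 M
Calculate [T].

At equilibrium, K = [XY₂] / ([A₂]²·[T]²·[G]²) = 12.
(3.9×10⁻⁴) / ((0.15)²·([T])²·(0.27)²) = 12
[T]² = 0.0198 ⇒ [T] = 0.14 M

[T] = 0.14 M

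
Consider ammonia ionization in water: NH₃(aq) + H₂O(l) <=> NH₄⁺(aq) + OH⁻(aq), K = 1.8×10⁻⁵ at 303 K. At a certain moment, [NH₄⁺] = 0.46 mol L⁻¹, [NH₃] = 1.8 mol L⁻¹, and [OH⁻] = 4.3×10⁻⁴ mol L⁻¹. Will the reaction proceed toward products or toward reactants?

to the left

(H₂O is a pure liquid — omitted from Q.)
Q = [NH₄⁺]·[OH⁻] / [NH₃] = (0.46)·(4.3×10⁻⁴) / (1.8) = 1.1×10⁻⁴
Q = 1.1×10⁻⁴ > K = 1.8×10⁻⁵, so the reverse reaction proceeds.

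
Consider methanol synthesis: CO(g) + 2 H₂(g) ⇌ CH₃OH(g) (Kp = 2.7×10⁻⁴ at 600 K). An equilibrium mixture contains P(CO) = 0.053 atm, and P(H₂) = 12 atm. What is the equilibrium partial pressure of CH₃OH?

P(CH₃OH) = 0.0021 atm

At equilibrium, Kp = P(CH₃OH) / (P(CO)·P(H₂)²) = 2.7×10⁻⁴.
(P(CH₃OH)) / ((0.053)·(12)²) = 2.7×10⁻⁴
P(CH₃OH) = 0.00206 = 0.0021 atm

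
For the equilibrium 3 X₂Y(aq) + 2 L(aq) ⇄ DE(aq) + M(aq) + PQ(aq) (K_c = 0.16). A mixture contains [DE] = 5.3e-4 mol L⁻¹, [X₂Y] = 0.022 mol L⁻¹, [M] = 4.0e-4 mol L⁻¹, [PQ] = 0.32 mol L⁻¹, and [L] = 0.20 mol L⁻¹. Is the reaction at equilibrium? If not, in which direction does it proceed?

no net change (already at equilibrium)

Q_c = [DE]·[M]·[PQ] / ([X₂Y]³·[L]²) = (5.3e-4)·(4.0e-4)·(0.32) / ((0.022)³·(0.20)²) = 0.16
Q_c = 0.16 = K_c, so the system is already at equilibrium.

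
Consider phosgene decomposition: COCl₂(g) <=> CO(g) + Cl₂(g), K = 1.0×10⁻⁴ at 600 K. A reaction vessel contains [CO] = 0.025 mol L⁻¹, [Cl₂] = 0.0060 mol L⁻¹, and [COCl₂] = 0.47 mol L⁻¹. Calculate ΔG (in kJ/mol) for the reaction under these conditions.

Q = [CO]·[Cl₂] / [COCl₂] = (0.025)·(0.0060) / (0.47) = 3.19×10⁻⁴
ΔG = RT ln(Q/K) = (8.314 J mol⁻¹ K⁻¹)(600 K) × ln(3.19×10⁻⁴/1.0×10⁻⁴)
   = (4.988 kJ/mol)(1.160) = 5.79 kJ/mol
ΔG > 0, so the forward reaction is non-spontaneous (proceeds in reverse).

ΔG = 5.79 kJ/mol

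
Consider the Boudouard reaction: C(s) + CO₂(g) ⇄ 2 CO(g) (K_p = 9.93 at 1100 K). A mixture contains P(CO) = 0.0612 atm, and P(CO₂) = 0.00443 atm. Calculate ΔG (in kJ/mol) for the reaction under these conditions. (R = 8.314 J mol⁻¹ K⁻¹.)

ΔG = -22.5 kJ/mol

(C is a pure solid — omitted from Q_p.)
Q_p = P(CO)² / P(CO₂) = (0.0612)² / (0.00443) = 0.845
ΔG = RT ln(Q_p/K_p) = (8.314 J mol⁻¹ K⁻¹)(1100 K) × ln(0.845/9.93)
   = (9.145 kJ/mol)(-2.464) = -22.5 kJ/mol
ΔG < 0, so the forward reaction is spontaneous (proceeds forward).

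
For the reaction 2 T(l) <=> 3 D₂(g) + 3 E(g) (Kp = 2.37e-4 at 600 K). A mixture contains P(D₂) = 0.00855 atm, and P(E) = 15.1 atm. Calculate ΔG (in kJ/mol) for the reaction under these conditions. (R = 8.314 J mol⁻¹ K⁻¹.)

ΔG = 11.0 kJ/mol

(T is a pure liquid — omitted from Qp.)
Qp = P(D₂)³·P(E)³ = (0.00855)³·(15.1)³ = 0.00215
ΔG = RT ln(Qp/Kp) = (8.314 J mol⁻¹ K⁻¹)(600 K) × ln(0.00215/2.37e-4)
   = (4.988 kJ/mol)(2.205) = 11.0 kJ/mol
ΔG > 0, so the forward reaction is non-spontaneous (proceeds in reverse).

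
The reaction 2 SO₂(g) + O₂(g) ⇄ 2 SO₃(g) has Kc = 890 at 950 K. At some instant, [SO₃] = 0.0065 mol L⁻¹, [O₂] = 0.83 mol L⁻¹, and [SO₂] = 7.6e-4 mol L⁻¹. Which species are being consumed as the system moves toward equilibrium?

Qc = [SO₃]² / ([SO₂]²·[O₂]) = (0.0065)² / ((7.6e-4)²·(0.83)) = 88
Qc = 88 < Kc = 890: net forward reaction.

SO₂, O₂ (reactants)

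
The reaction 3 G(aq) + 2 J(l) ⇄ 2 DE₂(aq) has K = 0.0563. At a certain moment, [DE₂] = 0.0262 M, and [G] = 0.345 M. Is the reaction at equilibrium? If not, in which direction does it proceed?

(J is a pure liquid — omitted from Q.)
Q = [DE₂]² / [G]³ = (0.0262)² / (0.345)³ = 0.0167
Q = 0.0167 < K = 0.0563, so the forward reaction proceeds.

forward (toward products)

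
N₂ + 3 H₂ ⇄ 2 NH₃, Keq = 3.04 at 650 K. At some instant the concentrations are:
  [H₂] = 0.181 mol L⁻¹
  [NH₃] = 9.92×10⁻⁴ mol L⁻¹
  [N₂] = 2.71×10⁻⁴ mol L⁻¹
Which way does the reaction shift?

Q = [NH₃]² / ([N₂]·[H₂]³) = (9.92×10⁻⁴)² / ((2.71×10⁻⁴)·(0.181)³) = 0.612
Q = 0.612 < Keq = 3.04, so the forward reaction proceeds.

forward (toward products)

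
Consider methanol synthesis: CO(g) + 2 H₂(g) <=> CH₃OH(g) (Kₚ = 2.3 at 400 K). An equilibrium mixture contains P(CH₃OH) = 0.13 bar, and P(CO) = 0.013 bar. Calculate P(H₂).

At equilibrium, Kₚ = P(CH₃OH) / (P(CO)·P(H₂)²) = 2.3.
(0.13) / ((0.013)·(P(H₂))²) = 2.3
P(H₂)² = 4.35 ⇒ P(H₂) = 2.1 bar

P(H₂) = 2.1 bar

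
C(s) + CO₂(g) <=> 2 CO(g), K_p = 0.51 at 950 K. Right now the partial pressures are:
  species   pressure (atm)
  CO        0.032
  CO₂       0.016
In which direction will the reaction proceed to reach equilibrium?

(C is a pure solid — omitted from Q_p.)
Q_p = P(CO)² / P(CO₂) = (0.032)² / (0.016) = 0.064
Q_p = 0.064 < K_p = 0.51, so the forward reaction proceeds.

forward (toward products)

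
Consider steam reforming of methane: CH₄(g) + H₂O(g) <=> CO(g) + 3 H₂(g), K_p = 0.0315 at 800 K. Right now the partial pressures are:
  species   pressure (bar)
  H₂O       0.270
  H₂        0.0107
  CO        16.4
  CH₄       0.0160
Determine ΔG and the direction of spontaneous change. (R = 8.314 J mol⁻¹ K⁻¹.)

ΔG = -12.7 kJ/mol; the forward reaction is spontaneous

Q_p = P(CO)·P(H₂)³ / (P(CH₄)·P(H₂O)) = (16.4)·(0.0107)³ / ((0.0160)·(0.270)) = 0.00465
ΔG = RT ln(Q_p/K_p) = (8.314 J mol⁻¹ K⁻¹)(800 K) × ln(0.00465/0.0315)
   = (6.651 kJ/mol)(-1.913) = -12.7 kJ/mol
ΔG < 0, so the forward reaction is spontaneous (proceeds forward).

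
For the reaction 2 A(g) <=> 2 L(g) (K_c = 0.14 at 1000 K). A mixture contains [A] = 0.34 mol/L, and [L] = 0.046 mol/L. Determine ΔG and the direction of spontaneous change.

Q_c = [L]² / [A]² = (0.046)² / (0.34)² = 0.0183
ΔG = RT ln(Q_c/K_c) = (8.314 J mol⁻¹ K⁻¹)(1000 K) × ln(0.0183/0.14)
   = (8.314 kJ/mol)(-2.035) = -16.9 kJ/mol
ΔG < 0, so the forward reaction is spontaneous (proceeds forward).

ΔG = -16.9 kJ/mol; the forward reaction is spontaneous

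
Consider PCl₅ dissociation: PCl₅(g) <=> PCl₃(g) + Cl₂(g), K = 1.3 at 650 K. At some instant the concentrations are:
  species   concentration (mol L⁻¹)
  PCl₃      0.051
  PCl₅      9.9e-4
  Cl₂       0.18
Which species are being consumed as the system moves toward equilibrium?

PCl₃, Cl₂ (products)

Q = [PCl₃]·[Cl₂] / [PCl₅] = (0.051)·(0.18) / (9.9e-4) = 9.3
Q = 9.3 > K = 1.3: net reverse reaction.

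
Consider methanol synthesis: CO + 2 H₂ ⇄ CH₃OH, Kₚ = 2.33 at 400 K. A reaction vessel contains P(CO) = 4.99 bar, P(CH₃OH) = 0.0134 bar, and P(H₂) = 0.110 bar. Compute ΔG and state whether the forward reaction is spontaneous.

Qₚ = P(CH₃OH) / (P(CO)·P(H₂)²) = (0.0134) / ((4.99)·(0.110)²) = 0.222
ΔG = RT ln(Qₚ/Kₚ) = (8.314 J mol⁻¹ K⁻¹)(400 K) × ln(0.222/2.33)
   = (3.326 kJ/mol)(-2.351) = -7.82 kJ/mol
ΔG < 0, so the forward reaction is spontaneous (proceeds forward).

ΔG = -7.82 kJ/mol; the forward reaction is spontaneous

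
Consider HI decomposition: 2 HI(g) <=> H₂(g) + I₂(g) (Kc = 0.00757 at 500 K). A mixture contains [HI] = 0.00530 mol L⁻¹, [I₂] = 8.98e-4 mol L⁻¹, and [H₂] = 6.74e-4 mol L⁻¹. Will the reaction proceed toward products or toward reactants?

Qc = [H₂]·[I₂] / [HI]² = (6.74e-4)·(8.98e-4) / (0.00530)² = 0.0215
Qc = 0.0215 > Kc = 0.00757, so the reverse reaction proceeds.

to the left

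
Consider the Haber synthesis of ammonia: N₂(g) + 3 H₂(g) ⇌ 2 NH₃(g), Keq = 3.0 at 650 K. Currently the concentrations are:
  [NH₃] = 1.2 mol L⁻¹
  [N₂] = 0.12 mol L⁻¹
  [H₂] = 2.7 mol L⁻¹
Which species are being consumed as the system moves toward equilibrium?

N₂, H₂ (reactants)

Q = [NH₃]² / ([N₂]·[H₂]³) = (1.2)² / ((0.12)·(2.7)³) = 0.61
Q = 0.61 < Keq = 3.0: net forward reaction.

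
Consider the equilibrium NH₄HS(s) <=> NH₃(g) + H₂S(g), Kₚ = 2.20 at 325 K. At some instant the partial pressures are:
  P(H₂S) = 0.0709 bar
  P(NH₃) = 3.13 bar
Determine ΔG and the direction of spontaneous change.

ΔG = -6.20 kJ/mol; the forward reaction is spontaneous

(NH₄HS is a pure solid — omitted from Qₚ.)
Qₚ = P(NH₃)·P(H₂S) = (3.13)·(0.0709) = 0.222
ΔG = RT ln(Qₚ/Kₚ) = (8.314 J mol⁻¹ K⁻¹)(325 K) × ln(0.222/2.20)
   = (2.702 kJ/mol)(-2.294) = -6.20 kJ/mol
ΔG < 0, so the forward reaction is spontaneous (proceeds forward).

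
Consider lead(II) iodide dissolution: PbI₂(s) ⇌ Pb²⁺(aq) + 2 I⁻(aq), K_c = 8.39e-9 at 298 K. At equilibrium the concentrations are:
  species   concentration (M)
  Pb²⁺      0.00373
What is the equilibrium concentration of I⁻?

[I⁻] = 0.00150 M

(PbI₂ is a pure solid — omitted from K_c.)
At equilibrium, K_c = [Pb²⁺]·[I⁻]² = 8.39e-9.
(0.00373)·([I⁻])² = 8.39e-9
[I⁻]² = 2.25e-6 ⇒ [I⁻] = 0.00150 M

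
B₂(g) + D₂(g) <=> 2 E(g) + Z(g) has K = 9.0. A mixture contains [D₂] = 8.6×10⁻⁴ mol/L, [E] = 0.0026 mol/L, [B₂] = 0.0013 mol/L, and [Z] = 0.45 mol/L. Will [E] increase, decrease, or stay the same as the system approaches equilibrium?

increase

Q = [E]²·[Z] / ([B₂]·[D₂]) = (0.0026)²·(0.45) / ((0.0013)·(8.6×10⁻⁴)) = 2.7
Q = 2.7 < K = 9.0: net forward reaction.
E is a product, so it increases.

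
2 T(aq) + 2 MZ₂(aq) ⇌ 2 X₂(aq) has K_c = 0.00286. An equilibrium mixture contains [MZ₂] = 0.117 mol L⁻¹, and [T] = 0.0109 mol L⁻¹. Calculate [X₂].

At equilibrium, K_c = [X₂]² / ([T]²·[MZ₂]²) = 0.00286.
([X₂])² / ((0.0109)²·(0.117)²) = 0.00286
[X₂]² = 4.65×10⁻⁹ ⇒ [X₂] = 6.82×10⁻⁵ mol L⁻¹

[X₂] = 6.82×10⁻⁵ mol L⁻¹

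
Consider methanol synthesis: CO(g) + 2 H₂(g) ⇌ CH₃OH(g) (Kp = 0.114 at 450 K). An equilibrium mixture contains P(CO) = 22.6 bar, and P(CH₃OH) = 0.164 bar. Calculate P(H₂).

At equilibrium, Kp = P(CH₃OH) / (P(CO)·P(H₂)²) = 0.114.
(0.164) / ((22.6)·(P(H₂))²) = 0.114
P(H₂)² = 0.0637 ⇒ P(H₂) = 0.252 bar

P(H₂) = 0.252 bar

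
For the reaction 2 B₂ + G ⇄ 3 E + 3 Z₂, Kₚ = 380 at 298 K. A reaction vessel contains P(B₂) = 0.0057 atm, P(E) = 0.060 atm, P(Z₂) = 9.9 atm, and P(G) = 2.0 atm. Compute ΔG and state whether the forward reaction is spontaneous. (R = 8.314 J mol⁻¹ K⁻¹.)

ΔG = 5.30 kJ/mol; the forward reaction is non-spontaneous

Qₚ = P(E)³·P(Z₂)³ / (P(B₂)²·P(G)) = (0.060)³·(9.9)³ / ((0.0057)²·(2.0)) = 3230
ΔG = RT ln(Qₚ/Kₚ) = (8.314 J mol⁻¹ K⁻¹)(298 K) × ln(3230/380)
   = (2.478 kJ/mol)(2.140) = 5.30 kJ/mol
ΔG > 0, so the forward reaction is non-spontaneous (proceeds in reverse).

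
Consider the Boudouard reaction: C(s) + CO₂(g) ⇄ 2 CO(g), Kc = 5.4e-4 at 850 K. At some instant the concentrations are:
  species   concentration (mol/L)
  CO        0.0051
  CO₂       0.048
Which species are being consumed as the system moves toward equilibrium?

(C is a pure solid — omitted from Qc.)
Qc = [CO]² / [CO₂] = (0.0051)² / (0.048) = 5.4e-4
Qc = 5.4e-4 = Kc; the system is at equilibrium.

none (at equilibrium)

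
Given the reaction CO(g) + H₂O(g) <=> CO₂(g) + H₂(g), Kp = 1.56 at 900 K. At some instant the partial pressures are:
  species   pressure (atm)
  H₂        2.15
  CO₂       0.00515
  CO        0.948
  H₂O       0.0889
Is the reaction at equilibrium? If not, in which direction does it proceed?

Qp = P(CO₂)·P(H₂) / (P(CO)·P(H₂O)) = (0.00515)·(2.15) / ((0.948)·(0.0889)) = 0.131
Qp = 0.131 < Kp = 1.56, so the forward reaction proceeds.

in the forward direction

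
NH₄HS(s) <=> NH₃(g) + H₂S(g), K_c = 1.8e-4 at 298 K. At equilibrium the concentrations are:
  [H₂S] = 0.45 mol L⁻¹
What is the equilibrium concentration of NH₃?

(NH₄HS is a pure solid — omitted from K_c.)
At equilibrium, K_c = [NH₃]·[H₂S] = 1.8e-4.
([NH₃])·(0.45) = 1.8e-4
[NH₃] = 4.00e-4 = 4.0e-4 mol L⁻¹

[NH₃] = 4.0e-4 mol L⁻¹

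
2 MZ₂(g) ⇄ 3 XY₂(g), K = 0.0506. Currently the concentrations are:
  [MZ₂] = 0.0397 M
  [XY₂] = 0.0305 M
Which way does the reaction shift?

Q = [XY₂]³ / [MZ₂]² = (0.0305)³ / (0.0397)² = 0.0180
Q = 0.0180 < K = 0.0506, so the forward reaction proceeds.

forward (toward products)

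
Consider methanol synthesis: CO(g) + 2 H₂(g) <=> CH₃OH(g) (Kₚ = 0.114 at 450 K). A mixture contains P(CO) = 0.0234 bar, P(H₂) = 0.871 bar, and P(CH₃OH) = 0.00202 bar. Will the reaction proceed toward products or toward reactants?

Qₚ = P(CH₃OH) / (P(CO)·P(H₂)²) = (0.00202) / ((0.0234)·(0.871)²) = 0.114
Qₚ = 0.114 = Kₚ, so the system is already at equilibrium.

neither direction; the system is at equilibrium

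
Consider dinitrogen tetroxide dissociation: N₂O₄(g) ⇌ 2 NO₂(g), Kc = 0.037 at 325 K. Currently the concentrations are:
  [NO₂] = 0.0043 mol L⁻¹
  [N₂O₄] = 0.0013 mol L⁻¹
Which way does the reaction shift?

in the forward direction

Qc = [NO₂]² / [N₂O₄] = (0.0043)² / (0.0013) = 0.014
Qc = 0.014 < Kc = 0.037, so the forward reaction proceeds.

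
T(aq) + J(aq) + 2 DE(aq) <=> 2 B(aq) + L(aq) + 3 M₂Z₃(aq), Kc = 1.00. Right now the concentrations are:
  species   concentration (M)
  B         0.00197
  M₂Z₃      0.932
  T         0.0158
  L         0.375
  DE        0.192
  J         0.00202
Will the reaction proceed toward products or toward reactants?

no net change (already at equilibrium)

Qc = [B]²·[L]·[M₂Z₃]³ / ([T]·[J]·[DE]²) = (0.00197)²·(0.375)·(0.932)³ / ((0.0158)·(0.00202)·(0.192)²) = 1.00
Qc = 1.00 = Kc, so the system is already at equilibrium.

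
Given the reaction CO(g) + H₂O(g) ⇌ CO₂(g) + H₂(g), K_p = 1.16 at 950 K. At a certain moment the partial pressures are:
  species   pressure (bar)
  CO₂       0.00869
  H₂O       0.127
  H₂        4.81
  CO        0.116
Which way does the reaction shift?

Q_p = P(CO₂)·P(H₂) / (P(CO)·P(H₂O)) = (0.00869)·(4.81) / ((0.116)·(0.127)) = 2.84
Q_p = 2.84 > K_p = 1.16, so the reverse reaction proceeds.

in the reverse direction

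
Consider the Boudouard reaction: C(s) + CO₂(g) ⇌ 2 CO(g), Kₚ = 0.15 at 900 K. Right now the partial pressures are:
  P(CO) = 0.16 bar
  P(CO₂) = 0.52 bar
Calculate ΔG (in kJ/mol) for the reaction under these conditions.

ΔG = -8.34 kJ/mol

(C is a pure solid — omitted from Qₚ.)
Qₚ = P(CO)² / P(CO₂) = (0.16)² / (0.52) = 0.0492
ΔG = RT ln(Qₚ/Kₚ) = (8.314 J mol⁻¹ K⁻¹)(900 K) × ln(0.0492/0.15)
   = (7.483 kJ/mol)(-1.115) = -8.34 kJ/mol
ΔG < 0, so the forward reaction is spontaneous (proceeds forward).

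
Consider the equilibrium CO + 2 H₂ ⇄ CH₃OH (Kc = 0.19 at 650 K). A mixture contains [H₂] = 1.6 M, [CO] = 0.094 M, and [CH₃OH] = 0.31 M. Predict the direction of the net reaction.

to the left

Qc = [CH₃OH] / ([CO]·[H₂]²) = (0.31) / ((0.094)·(1.6)²) = 1.3
Qc = 1.3 > Kc = 0.19, so the reverse reaction proceeds.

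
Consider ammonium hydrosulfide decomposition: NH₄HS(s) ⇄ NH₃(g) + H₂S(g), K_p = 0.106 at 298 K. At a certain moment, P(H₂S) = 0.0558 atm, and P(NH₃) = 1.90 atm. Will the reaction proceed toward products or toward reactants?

at equilibrium

(NH₄HS is a pure solid — omitted from Q_p.)
Q_p = P(NH₃)·P(H₂S) = (1.90)·(0.0558) = 0.106
Q_p = 0.106 = K_p, so the system is already at equilibrium.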